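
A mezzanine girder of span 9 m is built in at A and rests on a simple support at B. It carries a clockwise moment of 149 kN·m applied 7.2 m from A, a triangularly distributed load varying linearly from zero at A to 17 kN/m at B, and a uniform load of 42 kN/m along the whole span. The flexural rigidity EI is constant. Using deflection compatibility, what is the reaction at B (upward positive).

Choose R_B as the redundant. The primary structure is the cantilever fixed at A.
Free-end deflection of the primary structure under the applied loading (downward +):
  clockwise couple 149 at a = 7.2: M₀a(2L − a)/(2EI) = 5793/EI
  triangular load, peak 17 at the free end: 11w₀L⁴/(120EI) = 10224/EI
  UDL 42: wL⁴/(8EI) = 34445/EI
  δ_0 = 50463/EI
Tip deflection under a unit load at B: L³/(3EI) = 243/EI.
The prop prevents deflection at B: R_B = δ_0/δ_{BB} = 50463/243 = 207.7 kN.

R_B = 207.7 kN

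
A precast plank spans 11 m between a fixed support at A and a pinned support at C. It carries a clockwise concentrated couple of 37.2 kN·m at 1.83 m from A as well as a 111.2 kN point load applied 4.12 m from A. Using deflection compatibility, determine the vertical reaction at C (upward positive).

Remove the prop at C; the released (primary) structure is a cantilever built in at A.
Free-end deflection of the primary structure under the applied loading (downward +):
  clockwise couple 37.2 at a = 1.83: M₀a(2L − a)/(2EI) = 686.5/EI
  point load 111.2 at a = 4.12: Pa²(3L − a)/(6EI) = 9085/EI
  δ_0 = 9772/EI
Tip deflection under a unit load at C: L³/(3EI) = 443.7/EI.
The prop prevents deflection at C: R_C = δ_0/δ_{CC} = 9772/443.7 = 22.03 kN.

R_C = 22.03 kN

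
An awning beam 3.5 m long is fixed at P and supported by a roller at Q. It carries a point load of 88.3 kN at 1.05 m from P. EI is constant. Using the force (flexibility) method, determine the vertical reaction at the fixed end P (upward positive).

R_P = 77.57 kN

Remove the prop at Q; the released (primary) structure is a cantilever built in at P.
Primary-structure tip deflection at Q by superposition:
  point load 88.3 at a = 1.05: Pa²(3L − a)/(6EI) = 153.3/EI
Flexibility coefficient — unit upward force at Q: δ_{QQ} = L³/(3EI) = 14.29/EI.
Compatibility at Q: δ_0 − R_Q·δ_{QQ} = 0, so R_Q = 153.3/14.29 = 10.73 kN.
Vertical equilibrium: R_P = ΣP − R_Q = 88.3 − 10.73 = 77.57 kN.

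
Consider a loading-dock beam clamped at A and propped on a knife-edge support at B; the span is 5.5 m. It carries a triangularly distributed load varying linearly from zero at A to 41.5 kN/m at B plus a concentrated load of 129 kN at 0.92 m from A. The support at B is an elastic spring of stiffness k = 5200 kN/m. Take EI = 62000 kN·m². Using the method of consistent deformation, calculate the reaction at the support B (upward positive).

R_B = 55.87 kN

Remove the prop at B; the released (primary) structure is a cantilever built in at A.
Free-end deflection of the primary structure under the applied loading (downward +):
  triangular load, peak 41.5 at the free end: 11w₀L⁴/(120EI) = 3481/EI
  point load 129 at a = 0.92: Pa²(3L − a)/(6EI) = 283.5/EI
  δ_0 = 3765/EI
Tip deflection under a unit load at B: L³/(3EI) = 55.46/EI.
With EI = 62000 kN·m²: δ_0 = 0.060719 m and δ_{BB} = 0.000894 m/kN.
Compatibility — the spring shortens by R_B/k under the reaction it provides: δ_0 − R_B·δ_{BB} = R_B/k. With 1/k = 0.000192 m/kN, R_B = δ_0 / (δ_{BB} + 1/k) = 0.060719 / (0.000894 + 0.000192) = 55.87 kN.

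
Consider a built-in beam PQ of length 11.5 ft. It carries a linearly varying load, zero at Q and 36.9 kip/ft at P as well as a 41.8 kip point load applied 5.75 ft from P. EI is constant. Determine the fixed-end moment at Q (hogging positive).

Release both end moments; the primary structure is a simply-supported span PQ with redundants M_P and M_Q.
Simple-span end rotations at P and Q under the given loads:
  at P: triangular load, peak 36.9: w₀L³/(45EI) = 1247/EI
  at Q: triangular load, peak 36.9: 7w₀L³/(360EI) = 1091/EI
  at P: point load 41.8 at a = 5.75: Pab(L + b)/(6LEI) = 345.5/EI
  at Q: point load 41.8 at a = 5.75: Pab(L + a)/(6LEI) = 345.5/EI
  θ_P0 = 1593/EI,  θ_Q0 = 1437/EI
Flexibility coefficients: a unit moment at one end gives L/(3EI) there and L/(6EI) at the far end, so f₁₁ = f₂₂ = 3.833/EI and f₁₂ = f₂₁ = 1.917/EI.
Compatibility — zero rotation at each built-in end:
  3.833 M_P + 1.917 M_Q = 1593
  1.917 M_P + 3.833 M_Q = 1437
Solving the pair gives M_P = 304.1 kip·ft and M_Q = 222.8 kip·ft (hogging).

M_Q = 222.8 kip·ft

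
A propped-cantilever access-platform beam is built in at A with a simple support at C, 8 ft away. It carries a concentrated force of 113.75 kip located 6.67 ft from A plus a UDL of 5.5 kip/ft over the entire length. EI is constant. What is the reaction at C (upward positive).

Take the reaction at C as the redundant and release it; the primary structure is a cantilever fixed at A.
Downward deflection at the released point C due to the loads:
  point load 113.75 at a = 6.67: Pa²(3L − a)/(6EI) = 14617/EI
  UDL 5.5: wL⁴/(8EI) = 2816/EI
  δ_0 = 17433/EI
Flexibility coefficient — unit upward force at C: δ_{CC} = L³/(3EI) = 170.7/EI.
The prop prevents deflection at C: R_C = δ_0/δ_{CC} = 17433/170.7 = 102.1 kip.

R_C = 102.1 kip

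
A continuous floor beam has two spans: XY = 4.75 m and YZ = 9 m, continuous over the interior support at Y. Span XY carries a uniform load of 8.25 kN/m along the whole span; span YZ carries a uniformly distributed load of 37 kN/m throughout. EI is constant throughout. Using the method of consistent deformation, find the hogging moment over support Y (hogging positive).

Insert a hinge at Y; M_Y is the redundant, and each span becomes simply supported.
End slopes at the hinge Y, treating each span as simply supported:
  span XY: UDL 8.25: wL³/(24EI) = 36.84/EI
  span YZ: UDL 37: wL³/(24EI) = 1124/EI
  relative rotation θ_0 = (36.84 + 1124)/EI = 1161/EI
A unit hogging moment at Y produces rotation L₁/(3EI) + L₂/(3EI) = 4.583/EI.
Compatibility: M_Y·(L₁+L₂)/(3EI) = θ_0, giving M_Y = 253.2 kN·m (hogging).

M_Y = 253.2 kN·m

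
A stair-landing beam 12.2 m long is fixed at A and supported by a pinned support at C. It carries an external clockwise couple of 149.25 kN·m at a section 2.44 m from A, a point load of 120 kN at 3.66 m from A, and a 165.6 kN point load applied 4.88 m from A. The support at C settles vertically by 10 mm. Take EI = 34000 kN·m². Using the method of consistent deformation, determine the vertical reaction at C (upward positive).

R_C = 55.07 kN

Remove the prop at C; the released (primary) structure is a cantilever built in at A.
Primary-structure tip deflection at C by superposition:
  clockwise couple 149.25 at a = 2.44: M₀a(2L − a)/(2EI) = 3999/EI
  point load 120 at a = 3.66: Pa²(3L − a)/(6EI) = 8825/EI
  point load 165.6 at a = 4.88: Pa²(3L − a)/(6EI) = 20849/EI
  δ_0 = 33672/EI
Flexibility coefficient — unit upward force at C: δ_{CC} = L³/(3EI) = 605.3/EI.
With EI = 34000 kN·m²: δ_0 = 0.99037 m and δ_{CC} = 0.017802 m/kN.
Compatibility — the beam at C must follow the support down by 0.01 m: δ_0 − R_C·δ_{CC} = 0.01, so R_C = (0.99037 − 0.01)/0.017802 = 55.07 kN.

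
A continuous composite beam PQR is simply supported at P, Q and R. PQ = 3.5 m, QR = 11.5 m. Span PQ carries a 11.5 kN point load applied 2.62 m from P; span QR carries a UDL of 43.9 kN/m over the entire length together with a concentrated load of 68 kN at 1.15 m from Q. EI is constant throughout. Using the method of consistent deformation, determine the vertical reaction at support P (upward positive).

Release continuity at Q by inserting a hinge; the redundant is the internal moment M_Q. The primary structure is two simply-supported spans PQ and QR.
Rotations at Q on the released spans (each span's end-slope, ×1/EI):
  span PQ: point load 11.5 at a = 2.62: Pab(L + a)/(6LEI) = 7.727/EI
  span QR: UDL 43.9: wL³/(24EI) = 2782/EI
  span QR: point load 68 at a = 1.15: Pab(L + b)/(6LEI) = 256.3/EI
  relative rotation θ_0 = (7.727 + 3038)/EI = 3046/EI
A unit hogging moment at Q produces rotation L₁/(3EI) + L₂/(3EI) = 5/EI.
Compatibility: M_Q·(L₁+L₂)/(3EI) = θ_0, giving M_Q = 609.2 kN·m (hogging).
Span PQ, ΣM about P with M_Q applied at Q: R_Q^{PQ}·3.5 = 30.13 + 609.2, so R_Q^{PQ} = 182.7 kN and R_P = 11.5 − 182.7 = -171.2 kN.

R_P = -171.2 kN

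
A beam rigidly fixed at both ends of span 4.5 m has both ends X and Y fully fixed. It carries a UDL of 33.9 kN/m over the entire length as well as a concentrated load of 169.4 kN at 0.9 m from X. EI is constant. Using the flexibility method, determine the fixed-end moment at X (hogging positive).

Take the two fixed-end moments M_X, M_Y as redundants; the released structure is the simple span XY.
Simple-span end rotations at X and Y under the given loads:
  at X: UDL 33.9: wL³/(24EI) = 128.7/EI
  at Y: UDL 33.9: wL³/(24EI) = 128.7/EI
  at X: point load 169.4 at a = 0.9: Pab(L + b)/(6LEI) = 164.7/EI
  at Y: point load 169.4 at a = 0.9: Pab(L + a)/(6LEI) = 109.8/EI
  θ_X0 = 293.4/EI,  θ_Y0 = 238.5/EI
Flexibility coefficients: a unit moment at one end gives L/(3EI) there and L/(6EI) at the far end, so f₁₁ = f₂₂ = 1.5/EI and f₁₂ = f₂₁ = 0.75/EI.
Compatibility — zero rotation at each built-in end:
  1.5 M_X + 0.75 M_Y = 293.4
  0.75 M_X + 1.5 M_Y = 238.5
Solving the pair gives M_X = 154.8 kN·m and M_Y = 81.6 kN·m (hogging).

M_X = 154.8 kN·m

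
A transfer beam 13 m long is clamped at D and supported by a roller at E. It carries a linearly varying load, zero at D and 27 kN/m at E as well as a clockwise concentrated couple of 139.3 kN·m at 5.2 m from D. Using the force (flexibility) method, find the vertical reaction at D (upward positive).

R_D = 68.69 kN

Choose R_E as the redundant. The primary structure is the cantilever fixed at D.
Downward deflection at the released point E due to the loads:
  triangular load, peak 27 at the free end: 11w₀L⁴/(120EI) = 70688/EI
  clockwise couple 139.3 at a = 5.2: M₀a(2L − a)/(2EI) = 7533/EI
  δ_0 = 78222/EI
Tip deflection under a unit load at E: L³/(3EI) = 732.3/EI.
The prop prevents deflection at E: R_E = δ_0/δ_{EE} = 78222/732.3 = 106.8 kN.
Vertical equilibrium: R_D = ΣP − R_E = 175.5 − 106.8 = 68.69 kN.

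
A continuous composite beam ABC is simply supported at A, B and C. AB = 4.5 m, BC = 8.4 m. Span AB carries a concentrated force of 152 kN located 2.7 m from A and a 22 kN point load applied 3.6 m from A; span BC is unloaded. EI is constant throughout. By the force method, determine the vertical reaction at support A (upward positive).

R_A = 53.91 kN

Take M_B as the redundant. Released structure: two simple spans AB and BC with a hinge at B.
End slopes at the hinge B, treating each span as simply supported:
  span AB: point load 152 at a = 2.7: Pab(L + a)/(6LEI) = 197/EI
  span AB: point load 22 at a = 3.6: Pab(L + a)/(6LEI) = 21.38/EI
  relative rotation θ_0 = (218.4 + 0)/EI = 218.4/EI
A unit hogging moment at B produces rotation L₁/(3EI) + L₂/(3EI) = 4.3/EI.
Compatibility: M_B·(L₁+L₂)/(3EI) = θ_0, giving M_B = 50.79 kN·m (hogging).
Span AB, ΣM about A with M_B applied at B: R_B^{AB}·4.5 = 489.6 + 50.79, so R_B^{AB} = 120.1 kN and R_A = 174 − 120.1 = 53.91 kN.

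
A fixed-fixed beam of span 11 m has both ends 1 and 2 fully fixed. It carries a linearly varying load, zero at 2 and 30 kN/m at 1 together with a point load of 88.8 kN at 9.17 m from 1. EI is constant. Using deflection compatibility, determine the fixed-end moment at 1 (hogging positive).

M_1 = 204 kN·m

Release both end moments; the primary structure is a simply-supported span 12 with redundants M_1 and M_2.
Simple-span end rotations at 1 and 2 under the given loads:
  at 1: triangular load, peak 30: w₀L³/(45EI) = 887.3/EI
  at 2: triangular load, peak 30: 7w₀L³/(360EI) = 776.4/EI
  at 1: point load 88.8 at a = 9.17: Pab(L + b)/(6LEI) = 289.7/EI
  at 2: point load 88.8 at a = 9.17: Pab(L + a)/(6LEI) = 455.4/EI
  θ_10 = 1177/EI,  θ_20 = 1232/EI
Flexibility coefficients: a unit moment at one end gives L/(3EI) there and L/(6EI) at the far end, so f₁₁ = f₂₂ = 3.667/EI and f₁₂ = f₂₁ = 1.833/EI.
Compatibility — zero rotation at each built-in end:
  3.667 M_1 + 1.833 M_2 = 1177
  1.833 M_1 + 3.667 M_2 = 1232
Solving the pair gives M_1 = 204 kN·m and M_2 = 233.9 kN·m (hogging).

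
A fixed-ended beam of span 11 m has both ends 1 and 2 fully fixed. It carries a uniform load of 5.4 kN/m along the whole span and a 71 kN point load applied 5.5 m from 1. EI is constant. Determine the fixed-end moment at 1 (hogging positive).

Take the two fixed-end moments M_1, M_2 as redundants; the released structure is the simple span 12.
Simple-span end rotations at 1 and 2 under the given loads:
  at 1: UDL 5.4: wL³/(24EI) = 299.5/EI
  at 2: UDL 5.4: wL³/(24EI) = 299.5/EI
  at 1: point load 71 at a = 5.5: Pab(L + b)/(6LEI) = 536.9/EI
  at 2: point load 71 at a = 5.5: Pab(L + a)/(6LEI) = 536.9/EI
  θ_10 = 836.4/EI,  θ_20 = 836.4/EI
Flexibility coefficients: a unit moment at one end gives L/(3EI) there and L/(6EI) at the far end, so f₁₁ = f₂₂ = 3.667/EI and f₁₂ = f₂₁ = 1.833/EI.
Compatibility — zero rotation at each built-in end:
  3.667 M_1 + 1.833 M_2 = 836.4
  1.833 M_1 + 3.667 M_2 = 836.4
Solving the pair gives M_1 = 152.1 kN·m and M_2 = 152.1 kN·m (hogging).

M_1 = 152.1 kN·m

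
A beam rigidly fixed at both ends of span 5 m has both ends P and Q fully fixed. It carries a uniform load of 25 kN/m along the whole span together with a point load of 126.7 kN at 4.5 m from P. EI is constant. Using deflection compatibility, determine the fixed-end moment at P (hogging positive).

M_P = 57.78 kN·m

Release both end moments; the primary structure is a simply-supported span PQ with redundants M_P and M_Q.
Simple-span end rotations at P and Q under the given loads:
  at P: UDL 25: wL³/(24EI) = 130.2/EI
  at Q: UDL 25: wL³/(24EI) = 130.2/EI
  at P: point load 126.7 at a = 4.5: Pab(L + b)/(6LEI) = 52.26/EI
  at Q: point load 126.7 at a = 4.5: Pab(L + a)/(6LEI) = 90.27/EI
  θ_P0 = 182.5/EI,  θ_Q0 = 220.5/EI
Flexibility coefficients: a unit moment at one end gives L/(3EI) there and L/(6EI) at the far end, so f₁₁ = f₂₂ = 1.667/EI and f₁₂ = f₂₁ = 0.8333/EI.
Compatibility — zero rotation at each built-in end:
  1.667 M_P + 0.8333 M_Q = 182.5
  0.8333 M_P + 1.667 M_Q = 220.5
Solving the pair gives M_P = 57.78 kN·m and M_Q = 103.4 kN·m (hogging).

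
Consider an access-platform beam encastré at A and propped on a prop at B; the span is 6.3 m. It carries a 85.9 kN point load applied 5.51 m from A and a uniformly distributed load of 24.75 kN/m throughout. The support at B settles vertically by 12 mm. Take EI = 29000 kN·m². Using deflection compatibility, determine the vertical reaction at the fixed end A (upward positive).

Remove the prop at B; the released (primary) structure is a cantilever built in at A.
Free-end deflection of the primary structure under the applied loading (downward +):
  point load 85.9 at a = 5.51: Pa²(3L − a)/(6EI) = 5820/EI
  UDL 24.75: wL⁴/(8EI) = 4874/EI
  δ_0 = 10694/EI
Tip deflection under a unit load at B: L³/(3EI) = 83.35/EI.
With EI = 29000 kN·m²: δ_0 = 0.36875 m and δ_{BB} = 0.002874 m/kN.
Compatibility — the beam at B must follow the support down by 0.012 m: δ_0 − R_B·δ_{BB} = 0.012, so R_B = (0.36875 − 0.012)/0.002874 = 124.1 kN.
Vertical equilibrium: R_A = ΣP − R_B = 241.8 − 124.1 = 117.7 kN.

R_A = 117.7 kN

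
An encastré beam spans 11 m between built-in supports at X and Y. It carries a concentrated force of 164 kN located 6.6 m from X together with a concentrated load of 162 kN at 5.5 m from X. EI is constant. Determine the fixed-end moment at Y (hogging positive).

M_Y = 482.5 kN·m

Take the two fixed-end moments M_X, M_Y as redundants; the released structure is the simple span XY.
End rotations of the released simple span under the applied load (×1/EI):
  at X: point load 164 at a = 6.6: Pab(L + b)/(6LEI) = 1111/EI
  at Y: point load 164 at a = 6.6: Pab(L + a)/(6LEI) = 1270/EI
  at X: point load 162 at a = 5.5: Pab(L + b)/(6LEI) = 1225/EI
  at Y: point load 162 at a = 5.5: Pab(L + a)/(6LEI) = 1225/EI
  θ_X0 = 2336/EI,  θ_Y0 = 2495/EI
Flexibility coefficients: a unit moment at one end gives L/(3EI) there and L/(6EI) at the far end, so f₁₁ = f₂₂ = 3.667/EI and f₁₂ = f₂₁ = 1.833/EI.
Compatibility — zero rotation at each built-in end:
  3.667 M_X + 1.833 M_Y = 2336
  1.833 M_X + 3.667 M_Y = 2495
Solving the pair gives M_X = 395.9 kN·m and M_Y = 482.5 kN·m (hogging).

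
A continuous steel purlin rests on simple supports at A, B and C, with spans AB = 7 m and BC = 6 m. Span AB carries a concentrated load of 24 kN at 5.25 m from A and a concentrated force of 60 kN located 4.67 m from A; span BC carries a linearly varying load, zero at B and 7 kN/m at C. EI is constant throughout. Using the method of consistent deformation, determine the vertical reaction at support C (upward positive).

Release continuity at B by inserting a hinge; the redundant is the internal moment M_B. The primary structure is two simply-supported spans AB and BC.
End slopes at the hinge B, treating each span as simply supported:
  span AB: point load 24 at a = 5.25: Pab(L + a)/(6LEI) = 64.31/EI
  span AB: point load 60 at a = 4.67: Pab(L + a)/(6LEI) = 181.4/EI
  span BC: triangular load, peak 7: 7w₀L³/(360EI) = 29.4/EI
  relative rotation θ_0 = (245.7 + 29.4)/EI = 275.1/EI
A unit hogging moment at B produces rotation L₁/(3EI) + L₂/(3EI) = 4.333/EI.
Compatibility: M_B·(L₁+L₂)/(3EI) = θ_0, giving M_B = 63.49 kN·m (hogging).
Span BC, ΣM about C: R_B^{BC}·6 = 42 + 63.49, so R_B^{BC} = 17.58 kN and R_C = 21 − 17.58 = 3.419 kN.

R_C = 3.419 kN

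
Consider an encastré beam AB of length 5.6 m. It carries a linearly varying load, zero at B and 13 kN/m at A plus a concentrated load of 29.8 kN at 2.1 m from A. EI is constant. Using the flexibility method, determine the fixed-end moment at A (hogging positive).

Take the two fixed-end moments M_A, M_B as redundants; the released structure is the simple span AB.
End rotations of the released simple span under the applied load (×1/EI):
  at A: triangular load, peak 13: w₀L³/(45EI) = 50.73/EI
  at B: triangular load, peak 13: 7w₀L³/(360EI) = 44.39/EI
  at A: point load 29.8 at a = 2.1: Pab(L + b)/(6LEI) = 59.32/EI
  at B: point load 29.8 at a = 2.1: Pab(L + a)/(6LEI) = 50.19/EI
  θ_A0 = 110.1/EI,  θ_B0 = 94.59/EI
Flexibility coefficients: a unit moment at one end gives L/(3EI) there and L/(6EI) at the far end, so f₁₁ = f₂₂ = 1.867/EI and f₁₂ = f₂₁ = 0.9333/EI.
Compatibility — zero rotation at each built-in end:
  1.867 M_A + 0.9333 M_B = 110.1
  0.9333 M_A + 1.867 M_B = 94.59
Solving the pair gives M_A = 44.83 kN·m and M_B = 28.26 kN·m (hogging).

M_A = 44.83 kN·m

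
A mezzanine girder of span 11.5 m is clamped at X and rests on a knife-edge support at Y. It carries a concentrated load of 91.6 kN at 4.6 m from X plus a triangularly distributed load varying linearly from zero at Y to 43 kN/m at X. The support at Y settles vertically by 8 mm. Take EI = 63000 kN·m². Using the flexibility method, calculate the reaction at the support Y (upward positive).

R_Y = 67.51 kN

Release the roller at Y. Primary structure: cantilever fixed at X.
Downward deflection at the released point Y due to the loads:
  point load 91.6 at a = 4.6: Pa²(3L − a)/(6EI) = 9659/EI
  triangular load, peak 43 at the fixed end: w₀L⁴/(30EI) = 25069/EI
  δ_0 = 34728/EI
Flexibility coefficient — unit upward force at Y: δ_{YY} = L³/(3EI) = 507/EI.
With EI = 63000 kN·m²: δ_0 = 0.55124 m and δ_{YY} = 0.008047 m/kN.
Compatibility — the beam at Y must follow the support down by 0.008 m: δ_0 − R_Y·δ_{YY} = 0.008, so R_Y = (0.55124 − 0.008)/0.008047 = 67.51 kN.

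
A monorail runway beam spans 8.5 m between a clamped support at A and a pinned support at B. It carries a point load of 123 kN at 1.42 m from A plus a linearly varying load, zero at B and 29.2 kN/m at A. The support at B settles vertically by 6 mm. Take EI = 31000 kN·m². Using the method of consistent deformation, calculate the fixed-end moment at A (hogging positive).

Remove the prop at B; the released (primary) structure is a cantilever built in at A.
Downward deflection at the released point B due to the loads:
  point load 123 at a = 1.42: Pa²(3L − a)/(6EI) = 995.4/EI
  triangular load, peak 29.2 at the fixed end: w₀L⁴/(30EI) = 5081/EI
  δ_0 = 6076/EI
Tip deflection under a unit load at B: L³/(3EI) = 204.7/EI.
With EI = 31000 kN·m²: δ_0 = 0.19601 m and δ_{BB} = 0.006603 m/kN.
Compatibility — the beam at B must follow the support down by 0.006 m: δ_0 − R_B·δ_{BB} = 0.006, so R_B = (0.19601 − 0.006)/0.006603 = 28.77 kN.
Moment equilibrium about A: M_A = Σ(load moments about A) − R_B·L = 526.3 − 28.77×8.5 = 281.7 kN·m.

M_A = 281.7 kN·m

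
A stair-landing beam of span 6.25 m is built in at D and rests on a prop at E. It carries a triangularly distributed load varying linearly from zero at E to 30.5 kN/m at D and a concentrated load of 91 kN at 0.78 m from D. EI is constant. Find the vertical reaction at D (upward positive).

R_D = 165.2 kN

Take the reaction at E as the redundant and release it; the primary structure is a cantilever fixed at D.
Primary-structure tip deflection at E by superposition:
  triangular load, peak 30.5 at the fixed end: w₀L⁴/(30EI) = 1551/EI
  point load 91 at a = 0.78: Pa²(3L − a)/(6EI) = 165.8/EI
  δ_0 = 1717/EI
Tip deflection under a unit load at E: L³/(3EI) = 81.38/EI.
Compatibility at E: δ_0 − R_E·δ_{EE} = 0, so R_E = 1717/81.38 = 21.1 kN.
Vertical equilibrium: R_D = ΣP − R_E = 186.3 − 21.1 = 165.2 kN.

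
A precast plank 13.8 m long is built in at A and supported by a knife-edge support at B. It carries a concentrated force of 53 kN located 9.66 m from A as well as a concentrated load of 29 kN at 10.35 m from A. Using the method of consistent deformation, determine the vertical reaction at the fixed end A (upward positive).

R_A = 33.78 kN

Take the reaction at B as the redundant and release it; the primary structure is a cantilever fixed at A.
Free-end deflection of the primary structure under the applied loading (downward +):
  point load 53 at a = 9.66: Pa²(3L − a)/(6EI) = 26163/EI
  point load 29 at a = 10.35: Pa²(3L − a)/(6EI) = 16076/EI
  δ_0 = 42239/EI
Flexibility coefficient — unit upward force at B: δ_{BB} = L³/(3EI) = 876/EI.
The prop prevents deflection at B: R_B = δ_0/δ_{BB} = 42239/876 = 48.22 kN.
Vertical equilibrium: R_A = ΣP − R_B = 82 − 48.22 = 33.78 kN.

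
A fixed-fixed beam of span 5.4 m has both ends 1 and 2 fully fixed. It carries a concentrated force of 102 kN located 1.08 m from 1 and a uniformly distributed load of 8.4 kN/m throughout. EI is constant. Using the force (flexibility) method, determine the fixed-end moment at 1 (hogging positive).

M_1 = 90.91 kN·m

Release both end moments; the primary structure is a simply-supported span 12 with redundants M_1 and M_2.
End rotations of the released simple span under the applied load (×1/EI):
  at 1: point load 102 at a = 1.08: Pab(L + b)/(6LEI) = 142.8/EI
  at 2: point load 102 at a = 1.08: Pab(L + a)/(6LEI) = 95.18/EI
  at 1: UDL 8.4: wL³/(24EI) = 55.11/EI
  at 2: UDL 8.4: wL³/(24EI) = 55.11/EI
  θ_10 = 197.9/EI,  θ_20 = 150.3/EI
Flexibility coefficients: a unit moment at one end gives L/(3EI) there and L/(6EI) at the far end, so f₁₁ = f₂₂ = 1.8/EI and f₁₂ = f₂₁ = 0.9/EI.
Compatibility — zero rotation at each built-in end:
  1.8 M_1 + 0.9 M_2 = 197.9
  0.9 M_1 + 1.8 M_2 = 150.3
Solving the pair gives M_1 = 90.91 kN·m and M_2 = 38.04 kN·m (hogging).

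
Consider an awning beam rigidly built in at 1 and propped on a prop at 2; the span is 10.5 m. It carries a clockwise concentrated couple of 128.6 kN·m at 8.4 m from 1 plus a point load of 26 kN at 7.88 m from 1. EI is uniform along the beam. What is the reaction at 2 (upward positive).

R_2 = 34.11 kN

Release the roller at 2. Primary structure: cantilever fixed at 1.
Free-end deflection of the primary structure under the applied loading (downward +):
  clockwise couple 128.6 at a = 8.4: M₀a(2L − a)/(2EI) = 6806/EI
  point load 26 at a = 7.88: Pa²(3L − a)/(6EI) = 6356/EI
  δ_0 = 13161/EI
Tip deflection under a unit load at 2: L³/(3EI) = 385.9/EI.
The prop prevents deflection at 2: R_2 = δ_0/δ_{22} = 13161/385.9 = 34.11 kN.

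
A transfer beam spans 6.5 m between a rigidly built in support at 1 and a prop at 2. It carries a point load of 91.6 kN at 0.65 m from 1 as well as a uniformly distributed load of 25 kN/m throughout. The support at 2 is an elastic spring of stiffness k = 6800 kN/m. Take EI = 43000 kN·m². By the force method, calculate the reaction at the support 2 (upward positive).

Release the roller at 2. Primary structure: cantilever fixed at 1.
Downward deflection at the released point 2 due to the loads:
  point load 91.6 at a = 0.65: Pa²(3L − a)/(6EI) = 121.6/EI
  UDL 25: wL⁴/(8EI) = 5578/EI
  δ_0 = 5700/EI
Tip deflection under a unit load at 2: L³/(3EI) = 91.54/EI.
With EI = 43000 kN·m²: δ_0 = 0.13256 m and δ_{22} = 0.002129 m/kN.
Compatibility — the spring shortens by R_2/k under the reaction it provides: δ_0 − R_2·δ_{22} = R_2/k. With 1/k = 0.000147 m/kN, R_2 = δ_0 / (δ_{22} + 1/k) = 0.13256 / (0.002129 + 0.000147) = 58.24 kN.

R_2 = 58.24 kN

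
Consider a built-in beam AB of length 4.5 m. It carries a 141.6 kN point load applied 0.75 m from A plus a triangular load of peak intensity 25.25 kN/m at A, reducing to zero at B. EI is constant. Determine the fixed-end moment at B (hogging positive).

M_B = 31.79 kN·m

Release both end moments; the primary structure is a simply-supported span AB with redundants M_A and M_B.
Simple-span end rotations at A and B under the given loads:
  at A: point load 141.6 at a = 0.75: Pab(L + b)/(6LEI) = 121.7/EI
  at B: point load 141.6 at a = 0.75: Pab(L + a)/(6LEI) = 77.44/EI
  at A: triangular load, peak 25.25: w₀L³/(45EI) = 51.13/EI
  at B: triangular load, peak 25.25: 7w₀L³/(360EI) = 44.74/EI
  θ_A0 = 172.8/EI,  θ_B0 = 122.2/EI
Flexibility coefficients: a unit moment at one end gives L/(3EI) there and L/(6EI) at the far end, so f₁₁ = f₂₂ = 1.5/EI and f₁₂ = f₂₁ = 0.75/EI.
Compatibility — zero rotation at each built-in end:
  1.5 M_A + 0.75 M_B = 172.8
  0.75 M_A + 1.5 M_B = 122.2
Solving the pair gives M_A = 99.32 kN·m and M_B = 31.79 kN·m (hogging).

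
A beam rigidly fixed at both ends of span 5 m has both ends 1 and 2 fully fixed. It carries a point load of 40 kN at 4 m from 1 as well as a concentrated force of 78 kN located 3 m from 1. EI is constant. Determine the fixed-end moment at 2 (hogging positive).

Take the two fixed-end moments M_1, M_2 as redundants; the released structure is the simple span 12.
End rotations of the released simple span under the applied load (×1/EI):
  at 1: point load 40 at a = 4: Pab(L + b)/(6LEI) = 32/EI
  at 2: point load 40 at a = 4: Pab(L + a)/(6LEI) = 48/EI
  at 1: point load 78 at a = 3: Pab(L + b)/(6LEI) = 109.2/EI
  at 2: point load 78 at a = 3: Pab(L + a)/(6LEI) = 124.8/EI
  θ_10 = 141.2/EI,  θ_20 = 172.8/EI
Flexibility coefficients: a unit moment at one end gives L/(3EI) there and L/(6EI) at the far end, so f₁₁ = f₂₂ = 1.667/EI and f₁₂ = f₂₁ = 0.8333/EI.
Compatibility — zero rotation at each built-in end:
  1.667 M_1 + 0.8333 M_2 = 141.2
  0.8333 M_1 + 1.667 M_2 = 172.8
Solving the pair gives M_1 = 43.84 kN·m and M_2 = 81.76 kN·m (hogging).

M_2 = 81.76 kN·m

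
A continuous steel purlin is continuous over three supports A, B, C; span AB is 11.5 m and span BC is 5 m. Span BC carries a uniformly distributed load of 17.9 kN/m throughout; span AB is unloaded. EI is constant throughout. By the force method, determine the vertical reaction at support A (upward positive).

R_A = -1.474 kN

Insert a hinge at B; M_B is the redundant, and each span becomes simply supported.
Discontinuity in slope at B on the released structure — sum the simple-span end rotations:
  span BC: UDL 17.9: wL³/(24EI) = 93.23/EI
  relative rotation θ_0 = (0 + 93.23)/EI = 93.23/EI
A unit hogging moment at B produces rotation L₁/(3EI) + L₂/(3EI) = 5.5/EI.
Slope continuity at B: θ_0 = M_B·5.5/EI, so M_B = 93.23/5.5 = 16.95 kN·m (hogging).
Span AB, ΣM about A with M_B applied at B: R_B^{AB}·11.5 = 0 + 16.95, so R_B^{AB} = 1.474 kN and R_A = 0 − 1.474 = -1.474 kN.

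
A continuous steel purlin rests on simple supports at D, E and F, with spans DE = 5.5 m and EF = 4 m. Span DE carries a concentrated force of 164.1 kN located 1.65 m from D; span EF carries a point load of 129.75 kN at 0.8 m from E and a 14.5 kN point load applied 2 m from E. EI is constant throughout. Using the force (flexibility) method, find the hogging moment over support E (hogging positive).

M_E = 107.4 kN·m

Insert a hinge at E; M_E is the redundant, and each span becomes simply supported.
Rotations at E on the released spans (each span's end-slope, ×1/EI):
  span DE: point load 164.1 at a = 1.65: Pab(L + a)/(6LEI) = 225.9/EI
  span EF: point load 129.75 at a = 0.8: Pab(L + b)/(6LEI) = 99.65/EI
  span EF: point load 14.5 at a = 2: Pab(L + b)/(6LEI) = 14.5/EI
  relative rotation θ_0 = (225.9 + 114.1)/EI = 340/EI
A unit hogging moment at E produces rotation L₁/(3EI) + L₂/(3EI) = 3.167/EI.
Compatibility: M_E·(L₁+L₂)/(3EI) = θ_0, giving M_E = 107.4 kN·m (hogging).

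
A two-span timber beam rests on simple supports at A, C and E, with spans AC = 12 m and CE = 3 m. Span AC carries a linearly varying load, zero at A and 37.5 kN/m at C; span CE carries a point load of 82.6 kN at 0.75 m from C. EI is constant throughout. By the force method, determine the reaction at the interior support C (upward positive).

Take M_C as the redundant. Released structure: two simple spans AC and CE with a hinge at C.
Rotations at C on the released spans (each span's end-slope, ×1/EI):
  span AC: triangular load, peak 37.5: w₀L³/(45EI) = 1440/EI
  span CE: point load 82.6 at a = 0.75: Pab(L + b)/(6LEI) = 40.65/EI
  relative rotation θ_0 = (1440 + 40.65)/EI = 1481/EI
A unit hogging moment at C produces rotation L₁/(3EI) + L₂/(3EI) = 5/EI.
Compatibility: M_C·(L₁+L₂)/(3EI) = θ_0, giving M_C = 296.1 kN·m (hogging).
Span AC, ΣM about A with M_C applied at C: R_C^{AC}·12 = 1800 + 296.1, so R_C^{AC} = 174.7 kN and R_A = 225 − 174.7 = 50.32 kN.
Span CE, ΣM about E: R_C^{CE}·3 = 185.8 + 296.1, so R_C^{CE} = 160.7 kN and R_E = 82.6 − 160.7 = -78.06 kN.
R_C = 174.7 + 160.7 = 335.3 kN.

R_C = 335.3 kN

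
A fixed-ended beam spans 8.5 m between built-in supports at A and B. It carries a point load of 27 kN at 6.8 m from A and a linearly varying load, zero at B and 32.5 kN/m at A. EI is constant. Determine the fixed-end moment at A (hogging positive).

Release both end moments; the primary structure is a simply-supported span AB with redundants M_A and M_B.
On the primary (simply-supported) span, the end slopes from the loading are:
  at A: point load 27 at a = 6.8: Pab(L + b)/(6LEI) = 62.42/EI
  at B: point load 27 at a = 6.8: Pab(L + a)/(6LEI) = 93.64/EI
  at A: triangular load, peak 32.5: w₀L³/(45EI) = 443.5/EI
  at B: triangular load, peak 32.5: 7w₀L³/(360EI) = 388.1/EI
  θ_A0 = 506/EI,  θ_B0 = 481.7/EI
Flexibility coefficients: a unit moment at one end gives L/(3EI) there and L/(6EI) at the far end, so f₁₁ = f₂₂ = 2.833/EI and f₁₂ = f₂₁ = 1.417/EI.
Compatibility — zero rotation at each built-in end:
  2.833 M_A + 1.417 M_B = 506
  1.417 M_A + 2.833 M_B = 481.7
Solving the pair gives M_A = 124.8 kN·m and M_B = 107.6 kN·m (hogging).

M_A = 124.8 kN·m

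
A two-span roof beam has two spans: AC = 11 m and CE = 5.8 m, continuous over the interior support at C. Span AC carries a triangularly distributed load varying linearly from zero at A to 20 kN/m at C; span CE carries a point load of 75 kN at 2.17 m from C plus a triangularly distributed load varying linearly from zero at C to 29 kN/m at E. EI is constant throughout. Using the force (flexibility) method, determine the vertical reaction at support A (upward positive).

Insert a hinge at C; M_C is the redundant, and each span becomes simply supported.
Rotations at C on the released spans (each span's end-slope, ×1/EI):
  span AC: triangular load, peak 20: w₀L³/(45EI) = 591.6/EI
  span CE: point load 75 at a = 2.17: Pab(L + b)/(6LEI) = 160.1/EI
  span CE: triangular load, peak 29: 7w₀L³/(360EI) = 110/EI
  relative rotation θ_0 = (591.6 + 270.1)/EI = 861.7/EI
A unit hogging moment at C produces rotation L₁/(3EI) + L₂/(3EI) = 5.6/EI.
Slope continuity at C: θ_0 = M_C·5.6/EI, so M_C = 861.7/5.6 = 153.9 kN·m (hogging).
Span AC, ΣM about A with M_C applied at C: R_C^{AC}·11 = 806.7 + 153.9, so R_C^{AC} = 87.32 kN and R_A = 110 − 87.32 = 22.68 kN.

R_A = 22.68 kN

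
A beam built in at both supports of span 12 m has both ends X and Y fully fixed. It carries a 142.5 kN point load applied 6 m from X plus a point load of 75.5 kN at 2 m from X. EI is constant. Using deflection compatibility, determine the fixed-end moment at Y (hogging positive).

M_Y = 234.7 kN·m

Release both end moments; the primary structure is a simply-supported span XY with redundants M_X and M_Y.
End rotations of the released simple span under the applied load (×1/EI):
  at X: point load 142.5 at a = 6: Pab(L + b)/(6LEI) = 1282/EI
  at Y: point load 142.5 at a = 6: Pab(L + a)/(6LEI) = 1282/EI
  at X: point load 75.5 at a = 2: Pab(L + b)/(6LEI) = 461.4/EI
  at Y: point load 75.5 at a = 2: Pab(L + a)/(6LEI) = 293.6/EI
  θ_X0 = 1744/EI,  θ_Y0 = 1576/EI
Flexibility coefficients: a unit moment at one end gives L/(3EI) there and L/(6EI) at the far end, so f₁₁ = f₂₂ = 4/EI and f₁₂ = f₂₁ = 2/EI.
Compatibility — zero rotation at each built-in end:
  4 M_X + 2 M_Y = 1744
  2 M_X + 4 M_Y = 1576
Solving the pair gives M_X = 318.6 kN·m and M_Y = 234.7 kN·m (hogging).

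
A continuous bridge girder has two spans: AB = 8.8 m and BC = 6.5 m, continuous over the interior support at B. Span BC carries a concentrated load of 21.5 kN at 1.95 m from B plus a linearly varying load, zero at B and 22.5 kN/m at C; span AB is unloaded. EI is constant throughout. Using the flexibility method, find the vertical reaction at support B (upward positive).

Take M_B as the redundant. Released structure: two simple spans AB and BC with a hinge at B.
Rotations at B on the released spans (each span's end-slope, ×1/EI):
  span BC: point load 21.5 at a = 1.95: Pab(L + b)/(6LEI) = 54.05/EI
  span BC: triangular load, peak 22.5: 7w₀L³/(360EI) = 120.1/EI
  relative rotation θ_0 = (0 + 174.2)/EI = 174.2/EI
A unit hogging moment at B produces rotation L₁/(3EI) + L₂/(3EI) = 5.1/EI.
Compatibility: M_B·(L₁+L₂)/(3EI) = θ_0, giving M_B = 34.16 kN·m (hogging).
Span AB, ΣM about A with M_B applied at B: R_B^{AB}·8.8 = 0 + 34.16, so R_B^{AB} = 3.881 kN and R_A = 0 − 3.881 = -3.881 kN.
Span BC, ΣM about C: R_B^{BC}·6.5 = 256.3 + 34.16, so R_B^{BC} = 44.68 kN and R_C = 94.62 − 44.68 = 49.95 kN.
R_B = 3.881 + 44.68 = 48.56 kN.

R_B = 48.56 kN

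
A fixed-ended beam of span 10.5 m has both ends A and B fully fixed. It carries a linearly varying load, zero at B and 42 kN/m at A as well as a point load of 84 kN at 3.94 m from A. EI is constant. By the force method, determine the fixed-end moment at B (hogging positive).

M_B = 231.9 kN·m

Release both end moments; the primary structure is a simply-supported span AB with redundants M_A and M_B.
On the primary (simply-supported) span, the end slopes from the loading are:
  at A: triangular load, peak 42: w₀L³/(45EI) = 1080/EI
  at B: triangular load, peak 42: 7w₀L³/(360EI) = 945.4/EI
  at A: point load 84 at a = 3.94: Pab(L + b)/(6LEI) = 587.9/EI
  at B: point load 84 at a = 3.94: Pab(L + a)/(6LEI) = 497.6/EI
  θ_A0 = 1668/EI,  θ_B0 = 1443/EI
Flexibility coefficients: a unit moment at one end gives L/(3EI) there and L/(6EI) at the far end, so f₁₁ = f₂₂ = 3.5/EI and f₁₂ = f₂₁ = 1.75/EI.
Compatibility — zero rotation at each built-in end:
  3.5 M_A + 1.75 M_B = 1668
  1.75 M_A + 3.5 M_B = 1443
Solving the pair gives M_A = 360.7 kN·m and M_B = 231.9 kN·m (hogging).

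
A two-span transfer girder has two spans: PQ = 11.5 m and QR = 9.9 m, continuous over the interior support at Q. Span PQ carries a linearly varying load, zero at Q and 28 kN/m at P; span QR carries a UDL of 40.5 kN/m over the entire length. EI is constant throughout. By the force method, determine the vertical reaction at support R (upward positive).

Release continuity at Q by inserting a hinge; the redundant is the internal moment M_Q. The primary structure is two simply-supported spans PQ and QR.
Discontinuity in slope at Q on the released structure — sum the simple-span end rotations:
  span PQ: triangular load, peak 28: 7w₀L³/(360EI) = 828/EI
  span QR: UDL 40.5: wL³/(24EI) = 1637/EI
  relative rotation θ_0 = (828 + 1637)/EI = 2465/EI
A unit hogging moment at Q produces rotation L₁/(3EI) + L₂/(3EI) = 7.133/EI.
Compatibility: M_Q·(L₁+L₂)/(3EI) = θ_0, giving M_Q = 345.6 kN·m (hogging).
Span QR, ΣM about R: R_Q^{QR}·9.9 = 1985 + 345.6, so R_Q^{QR} = 235.4 kN and R_R = 400.9 − 235.4 = 165.6 kN.

R_R = 165.6 kN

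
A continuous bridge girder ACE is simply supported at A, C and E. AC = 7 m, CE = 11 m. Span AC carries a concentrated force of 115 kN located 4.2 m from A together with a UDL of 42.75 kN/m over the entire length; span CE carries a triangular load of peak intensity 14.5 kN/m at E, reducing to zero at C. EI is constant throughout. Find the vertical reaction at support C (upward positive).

R_C = 297.7 kN

Release continuity at C by inserting a hinge; the redundant is the internal moment M_C. The primary structure is two simply-supported spans AC and CE.
Discontinuity in slope at C on the released structure — sum the simple-span end rotations:
  span AC: point load 115 at a = 4.2: Pab(L + a)/(6LEI) = 360.6/EI
  span AC: UDL 42.75: wL³/(24EI) = 611/EI
  span CE: triangular load, peak 14.5: 7w₀L³/(360EI) = 375.3/EI
  relative rotation θ_0 = (971.6 + 375.3)/EI = 1347/EI
A unit hogging moment at C produces rotation L₁/(3EI) + L₂/(3EI) = 6/EI.
Compatibility: M_C·(L₁+L₂)/(3EI) = θ_0, giving M_C = 224.5 kN·m (hogging).
Span AC, ΣM about A with M_C applied at C: R_C^{AC}·7 = 1530 + 224.5, so R_C^{AC} = 250.7 kN and R_A = 414.2 − 250.7 = 163.6 kN.
Span CE, ΣM about E: R_C^{CE}·11 = 292.4 + 224.5, so R_C^{CE} = 46.99 kN and R_E = 79.75 − 46.99 = 32.76 kN.
R_C = 250.7 + 46.99 = 297.7 kN.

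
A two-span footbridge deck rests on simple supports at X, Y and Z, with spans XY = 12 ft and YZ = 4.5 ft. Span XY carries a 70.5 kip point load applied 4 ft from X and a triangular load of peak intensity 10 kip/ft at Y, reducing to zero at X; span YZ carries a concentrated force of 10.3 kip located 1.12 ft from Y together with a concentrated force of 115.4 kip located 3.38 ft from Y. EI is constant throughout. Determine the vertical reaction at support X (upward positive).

R_X = 52.04 kip

Take M_Y as the redundant. Released structure: two simple spans XY and YZ with a hinge at Y.
Discontinuity in slope at Y on the released structure — sum the simple-span end rotations:
  span XY: point load 70.5 at a = 4: Pab(L + a)/(6LEI) = 501.3/EI
  span XY: triangular load, peak 10: w₀L³/(45EI) = 384/EI
  span YZ: point load 10.3 at a = 1.12: Pab(L + b)/(6LEI) = 11.38/EI
  span YZ: point load 115.4 at a = 3.38: Pab(L + b)/(6LEI) = 90.93/EI
  relative rotation θ_0 = (885.3 + 102.3)/EI = 987.6/EI
A unit hogging moment at Y produces rotation L₁/(3EI) + L₂/(3EI) = 5.5/EI.
Compatibility: M_Y·(L₁+L₂)/(3EI) = θ_0, giving M_Y = 179.6 kip·ft (hogging).
Span XY, ΣM about X with M_Y applied at Y: R_Y^{XY}·12 = 762 + 179.6, so R_Y^{XY} = 78.46 kip and R_X = 130.5 − 78.46 = 52.04 kip.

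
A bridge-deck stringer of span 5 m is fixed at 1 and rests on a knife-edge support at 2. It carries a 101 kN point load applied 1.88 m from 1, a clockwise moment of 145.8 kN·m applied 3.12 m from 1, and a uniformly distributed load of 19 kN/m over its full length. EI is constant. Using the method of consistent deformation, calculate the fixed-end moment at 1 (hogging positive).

Remove the prop at 2; the released (primary) structure is a cantilever built in at 1.
Downward deflection at the released point 2 due to the loads:
  point load 101 at a = 1.88: Pa²(3L − a)/(6EI) = 780.6/EI
  clockwise couple 145.8 at a = 3.12: M₀a(2L − a)/(2EI) = 1565/EI
  UDL 19: wL⁴/(8EI) = 1484/EI
  δ_0 = 3830/EI
Flexibility coefficient — unit upward force at 2: δ_{22} = L³/(3EI) = 41.67/EI.
The prop prevents deflection at 2: R_2 = δ_0/δ_{22} = 3830/41.67 = 91.92 kN.
Moment equilibrium about 1: M_1 = Σ(load moments about 1) − R_2·L = 573.2 − 91.92×5 = 113.6 kN·m.

M_1 = 113.6 kN·m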